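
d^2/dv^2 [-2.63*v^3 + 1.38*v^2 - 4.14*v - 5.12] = 2.76 - 15.78*v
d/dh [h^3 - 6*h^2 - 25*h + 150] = 3*h^2 - 12*h - 25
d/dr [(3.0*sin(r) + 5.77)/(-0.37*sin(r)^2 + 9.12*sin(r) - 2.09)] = (1.11*sin(r)^2 + 4.2698*sin(r) - 58.8924)*cos(r)/(0.1369*sin(r)^4 - 6.7488*sin(r)^3 + 84.721*sin(r)^2 - 38.1216*sin(r) + 4.3681)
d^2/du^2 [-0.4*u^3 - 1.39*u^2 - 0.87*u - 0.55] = -2.4*u - 2.78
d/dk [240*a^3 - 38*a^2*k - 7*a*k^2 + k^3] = -38*a^2 - 14*a*k + 3*k^2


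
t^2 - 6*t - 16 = (t - 8)*(t + 2)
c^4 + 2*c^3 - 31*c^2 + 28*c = c*(c - 4)*(c - 1)*(c + 7)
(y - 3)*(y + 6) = y^2 + 3*y - 18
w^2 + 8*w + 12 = (w + 2)*(w + 6)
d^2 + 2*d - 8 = (d - 2)*(d + 4)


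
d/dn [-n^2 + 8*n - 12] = 8 - 2*n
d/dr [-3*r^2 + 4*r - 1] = 4 - 6*r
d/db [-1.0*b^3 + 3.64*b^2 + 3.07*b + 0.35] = -3.0*b^2 + 7.28*b + 3.07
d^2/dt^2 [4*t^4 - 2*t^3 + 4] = 12*t*(4*t - 1)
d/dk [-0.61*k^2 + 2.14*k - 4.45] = 2.14 - 1.22*k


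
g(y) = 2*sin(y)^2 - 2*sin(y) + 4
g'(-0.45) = -3.37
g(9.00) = 3.52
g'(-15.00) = 3.50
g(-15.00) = 6.15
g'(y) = 4*sin(y)*cos(y) - 2*cos(y)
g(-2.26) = 6.73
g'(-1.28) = -1.67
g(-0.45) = 5.25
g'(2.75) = 0.44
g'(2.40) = -0.52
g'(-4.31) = -0.66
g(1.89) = 3.90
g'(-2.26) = 3.23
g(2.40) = 3.56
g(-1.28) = 7.75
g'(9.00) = 0.32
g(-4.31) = 3.85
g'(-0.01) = -2.04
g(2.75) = 3.53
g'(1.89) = -0.56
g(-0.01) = 4.02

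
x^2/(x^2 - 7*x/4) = 4*x/(4*x - 7)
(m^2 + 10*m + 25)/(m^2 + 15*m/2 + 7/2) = 2*(m^2 + 10*m + 25)/(2*m^2 + 15*m + 7)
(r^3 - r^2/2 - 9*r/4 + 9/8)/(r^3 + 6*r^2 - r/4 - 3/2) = (4*r^2 - 9)/(2*(2*r^2 + 13*r + 6))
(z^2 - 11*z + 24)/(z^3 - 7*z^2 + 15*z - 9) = (z - 8)/(z^2 - 4*z + 3)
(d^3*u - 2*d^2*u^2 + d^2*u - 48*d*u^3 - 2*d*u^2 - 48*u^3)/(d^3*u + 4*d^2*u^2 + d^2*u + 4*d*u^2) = (d^2 - 2*d*u - 48*u^2)/(d*(d + 4*u))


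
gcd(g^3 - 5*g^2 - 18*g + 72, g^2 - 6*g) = g - 6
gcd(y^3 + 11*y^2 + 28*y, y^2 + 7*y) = y^2 + 7*y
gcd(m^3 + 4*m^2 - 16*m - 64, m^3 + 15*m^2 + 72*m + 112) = m^2 + 8*m + 16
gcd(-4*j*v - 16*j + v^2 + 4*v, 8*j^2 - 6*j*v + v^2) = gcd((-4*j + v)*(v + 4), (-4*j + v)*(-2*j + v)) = -4*j + v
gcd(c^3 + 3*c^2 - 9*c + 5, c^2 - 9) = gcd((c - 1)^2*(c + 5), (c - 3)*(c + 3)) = 1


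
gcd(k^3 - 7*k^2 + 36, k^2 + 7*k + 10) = k + 2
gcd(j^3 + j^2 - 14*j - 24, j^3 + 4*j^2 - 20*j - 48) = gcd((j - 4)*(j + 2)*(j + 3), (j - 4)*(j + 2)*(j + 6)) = j^2 - 2*j - 8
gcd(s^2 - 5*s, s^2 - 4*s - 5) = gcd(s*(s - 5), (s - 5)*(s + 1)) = s - 5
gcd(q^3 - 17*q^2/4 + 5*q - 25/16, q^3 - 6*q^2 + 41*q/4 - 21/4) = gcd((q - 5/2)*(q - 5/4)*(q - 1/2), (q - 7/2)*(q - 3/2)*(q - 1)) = 1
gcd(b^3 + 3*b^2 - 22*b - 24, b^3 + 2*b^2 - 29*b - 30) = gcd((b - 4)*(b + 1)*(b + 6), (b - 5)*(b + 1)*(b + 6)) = b^2 + 7*b + 6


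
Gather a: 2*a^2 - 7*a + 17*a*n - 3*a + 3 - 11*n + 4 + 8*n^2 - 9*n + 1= 2*a^2 + a*(17*n - 10) + 8*n^2 - 20*n + 8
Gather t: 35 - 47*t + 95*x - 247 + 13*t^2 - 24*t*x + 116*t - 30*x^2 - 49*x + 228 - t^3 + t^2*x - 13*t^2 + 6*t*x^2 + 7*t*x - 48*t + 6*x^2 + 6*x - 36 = -t^3 + t^2*x + t*(6*x^2 - 17*x + 21) - 24*x^2 + 52*x - 20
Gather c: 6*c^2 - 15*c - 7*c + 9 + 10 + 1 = 6*c^2 - 22*c + 20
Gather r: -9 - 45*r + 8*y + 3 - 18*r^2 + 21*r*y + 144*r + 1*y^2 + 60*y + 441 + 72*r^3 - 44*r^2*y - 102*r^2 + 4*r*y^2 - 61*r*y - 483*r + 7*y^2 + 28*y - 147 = 72*r^3 + r^2*(-44*y - 120) + r*(4*y^2 - 40*y - 384) + 8*y^2 + 96*y + 288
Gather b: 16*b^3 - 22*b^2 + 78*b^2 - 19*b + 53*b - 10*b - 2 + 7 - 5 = 16*b^3 + 56*b^2 + 24*b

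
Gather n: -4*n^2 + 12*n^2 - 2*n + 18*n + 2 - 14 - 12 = 8*n^2 + 16*n - 24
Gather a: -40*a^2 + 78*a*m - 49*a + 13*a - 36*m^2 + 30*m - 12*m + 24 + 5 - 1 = -40*a^2 + a*(78*m - 36) - 36*m^2 + 18*m + 28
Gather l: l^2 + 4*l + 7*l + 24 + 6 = l^2 + 11*l + 30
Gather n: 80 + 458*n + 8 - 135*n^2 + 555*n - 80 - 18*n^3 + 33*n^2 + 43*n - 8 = -18*n^3 - 102*n^2 + 1056*n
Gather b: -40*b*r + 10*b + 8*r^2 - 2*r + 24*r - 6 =b*(10 - 40*r) + 8*r^2 + 22*r - 6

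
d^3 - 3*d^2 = d^2*(d - 3)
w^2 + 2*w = w*(w + 2)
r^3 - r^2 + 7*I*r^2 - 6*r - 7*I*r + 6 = (r - 1)*(r + I)*(r + 6*I)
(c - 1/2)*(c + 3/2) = c^2 + c - 3/4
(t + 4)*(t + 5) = t^2 + 9*t + 20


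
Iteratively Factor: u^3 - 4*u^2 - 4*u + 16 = (u + 2)*(u^2 - 6*u + 8) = (u - 2)*(u + 2)*(u - 4)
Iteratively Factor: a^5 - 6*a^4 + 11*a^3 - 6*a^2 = (a - 3)*(a^4 - 3*a^3 + 2*a^2) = a*(a - 3)*(a^3 - 3*a^2 + 2*a) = a^2*(a - 3)*(a^2 - 3*a + 2) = a^2*(a - 3)*(a - 1)*(a - 2)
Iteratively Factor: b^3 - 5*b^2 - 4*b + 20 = (b + 2)*(b^2 - 7*b + 10) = (b - 5)*(b + 2)*(b - 2)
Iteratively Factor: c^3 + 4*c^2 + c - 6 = (c + 3)*(c^2 + c - 2) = (c - 1)*(c + 3)*(c + 2)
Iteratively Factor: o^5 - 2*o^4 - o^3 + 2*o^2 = (o + 1)*(o^4 - 3*o^3 + 2*o^2) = o*(o + 1)*(o^3 - 3*o^2 + 2*o) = o*(o - 2)*(o + 1)*(o^2 - o) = o*(o - 2)*(o - 1)*(o + 1)*(o)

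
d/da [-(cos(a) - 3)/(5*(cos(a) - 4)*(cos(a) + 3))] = (sin(a)^2 + 6*cos(a) - 16)*sin(a)/(5*(cos(a) - 4)^2*(cos(a) + 3)^2)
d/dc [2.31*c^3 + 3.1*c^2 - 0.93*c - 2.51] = 6.93*c^2 + 6.2*c - 0.93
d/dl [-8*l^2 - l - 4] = -16*l - 1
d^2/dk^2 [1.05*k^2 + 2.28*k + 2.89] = 2.10000000000000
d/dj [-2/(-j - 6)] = -2/(j + 6)^2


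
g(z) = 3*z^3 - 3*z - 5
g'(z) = 9*z^2 - 3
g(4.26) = 214.15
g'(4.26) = 160.33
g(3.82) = 150.77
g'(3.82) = 128.33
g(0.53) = -6.14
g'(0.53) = -0.47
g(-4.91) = -345.38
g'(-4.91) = 213.97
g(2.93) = 61.67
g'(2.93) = 74.26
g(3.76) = 143.19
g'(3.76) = 124.24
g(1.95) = 11.39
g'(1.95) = 31.22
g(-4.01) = -186.41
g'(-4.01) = 141.72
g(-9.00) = -2165.00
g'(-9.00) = 726.00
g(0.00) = -5.00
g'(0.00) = -3.00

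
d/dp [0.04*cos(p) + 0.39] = -0.04*sin(p)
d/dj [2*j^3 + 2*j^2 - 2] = 2*j*(3*j + 2)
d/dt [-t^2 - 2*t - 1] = -2*t - 2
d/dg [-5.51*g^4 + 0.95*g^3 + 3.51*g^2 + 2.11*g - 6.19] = -22.04*g^3 + 2.85*g^2 + 7.02*g + 2.11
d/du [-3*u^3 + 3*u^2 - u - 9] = -9*u^2 + 6*u - 1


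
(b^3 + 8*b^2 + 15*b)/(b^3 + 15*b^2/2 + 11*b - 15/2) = 2*b/(2*b - 1)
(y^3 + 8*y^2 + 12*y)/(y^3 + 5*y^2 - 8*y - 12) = y*(y + 2)/(y^2 - y - 2)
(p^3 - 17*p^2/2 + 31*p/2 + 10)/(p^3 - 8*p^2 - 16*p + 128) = (2*p^2 - 9*p - 5)/(2*(p^2 - 4*p - 32))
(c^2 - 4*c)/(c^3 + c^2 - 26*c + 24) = c/(c^2 + 5*c - 6)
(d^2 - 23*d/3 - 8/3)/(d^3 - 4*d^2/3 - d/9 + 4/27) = 9*(d - 8)/(9*d^2 - 15*d + 4)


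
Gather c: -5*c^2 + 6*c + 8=-5*c^2 + 6*c + 8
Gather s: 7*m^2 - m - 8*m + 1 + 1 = 7*m^2 - 9*m + 2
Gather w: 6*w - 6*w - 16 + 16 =0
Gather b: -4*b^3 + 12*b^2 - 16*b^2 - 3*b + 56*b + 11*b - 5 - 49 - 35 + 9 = -4*b^3 - 4*b^2 + 64*b - 80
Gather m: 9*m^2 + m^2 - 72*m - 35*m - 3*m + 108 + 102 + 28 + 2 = 10*m^2 - 110*m + 240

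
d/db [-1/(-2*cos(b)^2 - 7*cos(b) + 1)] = (4*cos(b) + 7)*sin(b)/(7*cos(b) + cos(2*b))^2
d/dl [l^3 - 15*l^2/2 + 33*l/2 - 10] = 3*l^2 - 15*l + 33/2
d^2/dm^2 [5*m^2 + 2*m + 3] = 10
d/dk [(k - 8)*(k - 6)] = 2*k - 14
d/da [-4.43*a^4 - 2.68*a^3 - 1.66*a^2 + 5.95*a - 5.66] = -17.72*a^3 - 8.04*a^2 - 3.32*a + 5.95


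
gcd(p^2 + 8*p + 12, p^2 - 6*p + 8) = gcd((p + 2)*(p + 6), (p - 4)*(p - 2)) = 1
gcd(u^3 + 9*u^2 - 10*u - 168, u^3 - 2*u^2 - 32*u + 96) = u^2 + 2*u - 24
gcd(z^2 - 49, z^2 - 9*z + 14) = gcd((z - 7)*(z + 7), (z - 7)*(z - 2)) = z - 7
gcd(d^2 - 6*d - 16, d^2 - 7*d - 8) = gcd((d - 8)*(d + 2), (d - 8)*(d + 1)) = d - 8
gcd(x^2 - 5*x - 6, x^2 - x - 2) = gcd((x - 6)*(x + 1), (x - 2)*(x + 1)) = x + 1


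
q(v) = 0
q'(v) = 0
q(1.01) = 0.00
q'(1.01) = 0.00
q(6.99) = 0.00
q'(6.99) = 0.00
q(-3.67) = 0.00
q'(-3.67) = 0.00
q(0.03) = 0.00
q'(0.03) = 0.00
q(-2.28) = 0.00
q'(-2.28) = 0.00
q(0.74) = 0.00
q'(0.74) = 0.00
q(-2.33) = 0.00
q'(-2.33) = 0.00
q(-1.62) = 0.00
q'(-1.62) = 0.00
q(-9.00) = 0.00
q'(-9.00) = 0.00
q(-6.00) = 0.00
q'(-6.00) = 0.00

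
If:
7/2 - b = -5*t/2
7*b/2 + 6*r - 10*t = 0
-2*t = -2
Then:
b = 6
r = -11/6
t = 1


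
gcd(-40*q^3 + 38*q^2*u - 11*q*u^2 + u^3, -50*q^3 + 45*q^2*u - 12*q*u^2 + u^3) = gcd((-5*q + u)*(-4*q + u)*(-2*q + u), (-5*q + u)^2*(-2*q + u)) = 10*q^2 - 7*q*u + u^2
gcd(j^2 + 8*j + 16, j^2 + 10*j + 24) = j + 4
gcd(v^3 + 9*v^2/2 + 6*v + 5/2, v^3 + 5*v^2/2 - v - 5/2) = v^2 + 7*v/2 + 5/2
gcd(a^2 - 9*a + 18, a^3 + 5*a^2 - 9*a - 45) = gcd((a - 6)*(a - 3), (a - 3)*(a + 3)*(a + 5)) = a - 3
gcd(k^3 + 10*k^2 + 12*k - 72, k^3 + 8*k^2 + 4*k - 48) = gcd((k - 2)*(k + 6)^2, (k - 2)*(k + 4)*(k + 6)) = k^2 + 4*k - 12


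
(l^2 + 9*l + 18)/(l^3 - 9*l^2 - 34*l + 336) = (l + 3)/(l^2 - 15*l + 56)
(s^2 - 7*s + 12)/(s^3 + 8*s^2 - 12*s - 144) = (s - 3)/(s^2 + 12*s + 36)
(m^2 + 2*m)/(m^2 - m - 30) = m*(m + 2)/(m^2 - m - 30)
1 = 1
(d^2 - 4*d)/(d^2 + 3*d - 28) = d/(d + 7)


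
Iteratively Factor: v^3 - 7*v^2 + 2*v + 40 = (v + 2)*(v^2 - 9*v + 20) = (v - 5)*(v + 2)*(v - 4)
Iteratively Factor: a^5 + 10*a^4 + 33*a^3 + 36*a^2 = (a + 3)*(a^4 + 7*a^3 + 12*a^2) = a*(a + 3)*(a^3 + 7*a^2 + 12*a) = a^2*(a + 3)*(a^2 + 7*a + 12) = a^2*(a + 3)*(a + 4)*(a + 3)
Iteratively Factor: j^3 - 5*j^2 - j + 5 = (j - 1)*(j^2 - 4*j - 5) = (j - 5)*(j - 1)*(j + 1)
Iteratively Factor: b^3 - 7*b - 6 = (b + 2)*(b^2 - 2*b - 3) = (b + 1)*(b + 2)*(b - 3)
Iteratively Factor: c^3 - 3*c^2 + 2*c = (c - 1)*(c^2 - 2*c) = c*(c - 1)*(c - 2)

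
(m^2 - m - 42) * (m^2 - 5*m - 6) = m^4 - 6*m^3 - 43*m^2 + 216*m + 252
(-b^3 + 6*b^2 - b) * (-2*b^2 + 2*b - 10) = 2*b^5 - 14*b^4 + 24*b^3 - 62*b^2 + 10*b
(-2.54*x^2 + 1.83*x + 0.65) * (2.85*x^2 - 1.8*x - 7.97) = -7.239*x^4 + 9.7875*x^3 + 18.8023*x^2 - 15.7551*x - 5.1805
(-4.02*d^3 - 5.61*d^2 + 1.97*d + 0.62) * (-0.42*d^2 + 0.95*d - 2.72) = 1.6884*d^5 - 1.4628*d^4 + 4.7775*d^3 + 16.8703*d^2 - 4.7694*d - 1.6864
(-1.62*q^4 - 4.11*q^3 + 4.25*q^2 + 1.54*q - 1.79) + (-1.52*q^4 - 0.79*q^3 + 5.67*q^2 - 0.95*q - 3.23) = -3.14*q^4 - 4.9*q^3 + 9.92*q^2 + 0.59*q - 5.02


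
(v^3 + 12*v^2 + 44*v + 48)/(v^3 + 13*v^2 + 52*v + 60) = (v + 4)/(v + 5)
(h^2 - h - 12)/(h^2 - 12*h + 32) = (h + 3)/(h - 8)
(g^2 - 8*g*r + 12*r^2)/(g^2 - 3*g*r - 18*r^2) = (g - 2*r)/(g + 3*r)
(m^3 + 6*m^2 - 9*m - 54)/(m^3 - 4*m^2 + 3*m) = (m^2 + 9*m + 18)/(m*(m - 1))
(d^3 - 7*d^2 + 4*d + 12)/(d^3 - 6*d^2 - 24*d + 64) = (d^2 - 5*d - 6)/(d^2 - 4*d - 32)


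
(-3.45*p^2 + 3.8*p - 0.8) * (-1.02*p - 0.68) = 3.519*p^3 - 1.53*p^2 - 1.768*p + 0.544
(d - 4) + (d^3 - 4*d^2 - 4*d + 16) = d^3 - 4*d^2 - 3*d + 12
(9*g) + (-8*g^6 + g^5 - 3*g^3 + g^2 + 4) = -8*g^6 + g^5 - 3*g^3 + g^2 + 9*g + 4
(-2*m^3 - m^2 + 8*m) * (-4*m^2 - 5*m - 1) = 8*m^5 + 14*m^4 - 25*m^3 - 39*m^2 - 8*m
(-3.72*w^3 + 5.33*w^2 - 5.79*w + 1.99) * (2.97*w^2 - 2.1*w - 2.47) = -11.0484*w^5 + 23.6421*w^4 - 19.2009*w^3 + 4.9042*w^2 + 10.1223*w - 4.9153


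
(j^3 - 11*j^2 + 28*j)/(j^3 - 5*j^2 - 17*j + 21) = j*(j - 4)/(j^2 + 2*j - 3)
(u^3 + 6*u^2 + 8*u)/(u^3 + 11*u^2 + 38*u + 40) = u/(u + 5)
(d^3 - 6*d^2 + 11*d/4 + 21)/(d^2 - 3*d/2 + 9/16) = 4*(4*d^3 - 24*d^2 + 11*d + 84)/(16*d^2 - 24*d + 9)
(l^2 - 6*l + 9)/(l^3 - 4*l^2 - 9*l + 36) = (l - 3)/(l^2 - l - 12)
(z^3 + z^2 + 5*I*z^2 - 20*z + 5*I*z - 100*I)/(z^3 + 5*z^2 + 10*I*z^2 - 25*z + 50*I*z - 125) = (z - 4)/(z + 5*I)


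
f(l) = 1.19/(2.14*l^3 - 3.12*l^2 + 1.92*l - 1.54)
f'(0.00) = -0.96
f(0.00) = -0.77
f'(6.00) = -0.00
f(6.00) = 0.00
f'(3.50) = -0.02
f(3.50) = 0.02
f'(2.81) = -0.06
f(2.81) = 0.04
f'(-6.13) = -0.00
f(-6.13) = -0.00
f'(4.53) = -0.01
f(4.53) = 0.01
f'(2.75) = -0.07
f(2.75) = 0.05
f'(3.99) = -0.01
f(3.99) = 0.01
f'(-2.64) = -0.02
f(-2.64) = -0.02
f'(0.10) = -0.85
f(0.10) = -0.86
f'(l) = 1.19*(-6.42*l^2 + 6.24*l - 1.92)/(2.14*l^3 - 3.12*l^2 + 1.92*l - 1.54)^2 = (-7.6398*l^2 + 7.4256*l - 2.2848)/(2.14*l^3 - 3.12*l^2 + 1.92*l - 1.54)^2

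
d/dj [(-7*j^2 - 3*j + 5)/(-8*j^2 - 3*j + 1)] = 3*(-j^2 + 22*j + 4)/(64*j^4 + 48*j^3 - 7*j^2 - 6*j + 1)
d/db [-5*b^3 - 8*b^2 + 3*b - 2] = -15*b^2 - 16*b + 3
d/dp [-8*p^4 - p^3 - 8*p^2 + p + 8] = -32*p^3 - 3*p^2 - 16*p + 1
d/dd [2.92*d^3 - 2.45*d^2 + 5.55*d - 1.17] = 8.76*d^2 - 4.9*d + 5.55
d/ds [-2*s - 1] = -2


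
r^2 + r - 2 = (r - 1)*(r + 2)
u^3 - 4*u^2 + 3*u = u*(u - 3)*(u - 1)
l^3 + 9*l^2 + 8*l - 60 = (l - 2)*(l + 5)*(l + 6)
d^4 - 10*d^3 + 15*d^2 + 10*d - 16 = (d - 8)*(d - 2)*(d - 1)*(d + 1)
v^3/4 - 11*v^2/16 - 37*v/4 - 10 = (v/4 + 1)*(v - 8)*(v + 5/4)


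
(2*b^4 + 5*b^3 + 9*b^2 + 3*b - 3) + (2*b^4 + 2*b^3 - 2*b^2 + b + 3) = 4*b^4 + 7*b^3 + 7*b^2 + 4*b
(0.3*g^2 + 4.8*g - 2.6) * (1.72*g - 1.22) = 0.516*g^3 + 7.89*g^2 - 10.328*g + 3.172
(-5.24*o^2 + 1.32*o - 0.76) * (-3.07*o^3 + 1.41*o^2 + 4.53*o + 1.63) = 16.0868*o^5 - 11.4408*o^4 - 19.5428*o^3 - 3.6332*o^2 - 1.2912*o - 1.2388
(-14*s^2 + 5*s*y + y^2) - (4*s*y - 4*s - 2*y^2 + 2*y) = -14*s^2 + s*y + 4*s + 3*y^2 - 2*y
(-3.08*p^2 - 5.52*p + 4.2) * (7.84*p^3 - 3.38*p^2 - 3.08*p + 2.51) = -24.1472*p^5 - 32.8664*p^4 + 61.072*p^3 - 4.9252*p^2 - 26.7912*p + 10.542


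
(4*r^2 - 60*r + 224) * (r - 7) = 4*r^3 - 88*r^2 + 644*r - 1568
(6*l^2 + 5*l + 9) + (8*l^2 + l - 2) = 14*l^2 + 6*l + 7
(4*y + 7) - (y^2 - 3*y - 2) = -y^2 + 7*y + 9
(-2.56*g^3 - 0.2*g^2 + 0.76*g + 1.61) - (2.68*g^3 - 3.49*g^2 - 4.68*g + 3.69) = -5.24*g^3 + 3.29*g^2 + 5.44*g - 2.08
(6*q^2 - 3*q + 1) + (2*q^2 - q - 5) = 8*q^2 - 4*q - 4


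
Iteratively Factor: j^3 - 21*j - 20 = (j + 4)*(j^2 - 4*j - 5) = (j - 5)*(j + 4)*(j + 1)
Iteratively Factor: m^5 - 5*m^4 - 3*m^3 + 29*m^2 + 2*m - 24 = (m + 2)*(m^4 - 7*m^3 + 11*m^2 + 7*m - 12) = (m - 4)*(m + 2)*(m^3 - 3*m^2 - m + 3) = (m - 4)*(m + 1)*(m + 2)*(m^2 - 4*m + 3) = (m - 4)*(m - 3)*(m + 1)*(m + 2)*(m - 1)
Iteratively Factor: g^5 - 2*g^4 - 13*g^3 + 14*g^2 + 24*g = (g - 2)*(g^4 - 13*g^2 - 12*g) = g*(g - 2)*(g^3 - 13*g - 12) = g*(g - 2)*(g + 1)*(g^2 - g - 12) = g*(g - 2)*(g + 1)*(g + 3)*(g - 4)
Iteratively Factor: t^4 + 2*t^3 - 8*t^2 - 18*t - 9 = (t + 1)*(t^3 + t^2 - 9*t - 9) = (t - 3)*(t + 1)*(t^2 + 4*t + 3) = (t - 3)*(t + 1)*(t + 3)*(t + 1)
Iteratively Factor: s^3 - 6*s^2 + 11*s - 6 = (s - 1)*(s^2 - 5*s + 6) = (s - 2)*(s - 1)*(s - 3)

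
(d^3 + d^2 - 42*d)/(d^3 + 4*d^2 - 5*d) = (d^2 + d - 42)/(d^2 + 4*d - 5)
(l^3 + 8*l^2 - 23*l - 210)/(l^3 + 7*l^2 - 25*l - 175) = (l + 6)/(l + 5)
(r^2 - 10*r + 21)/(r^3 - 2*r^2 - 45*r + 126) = (r - 7)/(r^2 + r - 42)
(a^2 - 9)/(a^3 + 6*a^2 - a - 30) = (a - 3)/(a^2 + 3*a - 10)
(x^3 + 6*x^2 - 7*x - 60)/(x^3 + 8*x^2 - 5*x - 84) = (x + 5)/(x + 7)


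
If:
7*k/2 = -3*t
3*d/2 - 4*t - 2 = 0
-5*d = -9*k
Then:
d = 108/221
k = 60/221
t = -70/221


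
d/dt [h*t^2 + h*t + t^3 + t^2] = 2*h*t + h + 3*t^2 + 2*t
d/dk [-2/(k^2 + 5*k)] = 2*(2*k + 5)/(k^2*(k + 5)^2)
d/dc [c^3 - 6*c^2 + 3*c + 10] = 3*c^2 - 12*c + 3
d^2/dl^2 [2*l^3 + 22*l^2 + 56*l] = 12*l + 44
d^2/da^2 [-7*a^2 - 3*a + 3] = -14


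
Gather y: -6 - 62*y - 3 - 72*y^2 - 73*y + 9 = -72*y^2 - 135*y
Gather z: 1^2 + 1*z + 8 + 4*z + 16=5*z + 25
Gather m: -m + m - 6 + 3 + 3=0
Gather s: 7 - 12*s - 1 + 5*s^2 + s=5*s^2 - 11*s + 6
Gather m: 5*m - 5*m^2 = -5*m^2 + 5*m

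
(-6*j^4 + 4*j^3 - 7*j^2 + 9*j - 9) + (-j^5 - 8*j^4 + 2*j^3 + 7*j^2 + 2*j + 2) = -j^5 - 14*j^4 + 6*j^3 + 11*j - 7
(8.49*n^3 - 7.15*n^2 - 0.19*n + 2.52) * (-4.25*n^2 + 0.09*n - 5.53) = -36.0825*n^5 + 31.1516*n^4 - 46.7857*n^3 + 28.8124*n^2 + 1.2775*n - 13.9356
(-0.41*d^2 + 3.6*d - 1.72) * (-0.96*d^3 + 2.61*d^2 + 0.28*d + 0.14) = 0.3936*d^5 - 4.5261*d^4 + 10.9324*d^3 - 3.5386*d^2 + 0.0224000000000001*d - 0.2408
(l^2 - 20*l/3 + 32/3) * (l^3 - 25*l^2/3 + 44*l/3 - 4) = l^5 - 15*l^4 + 728*l^3/9 - 572*l^2/3 + 1648*l/9 - 128/3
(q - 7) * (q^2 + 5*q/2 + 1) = q^3 - 9*q^2/2 - 33*q/2 - 7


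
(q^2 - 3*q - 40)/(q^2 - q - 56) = (q + 5)/(q + 7)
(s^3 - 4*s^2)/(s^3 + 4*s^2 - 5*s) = s*(s - 4)/(s^2 + 4*s - 5)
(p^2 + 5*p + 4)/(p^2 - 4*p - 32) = (p + 1)/(p - 8)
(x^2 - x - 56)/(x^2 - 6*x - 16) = (x + 7)/(x + 2)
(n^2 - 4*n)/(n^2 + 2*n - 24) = n/(n + 6)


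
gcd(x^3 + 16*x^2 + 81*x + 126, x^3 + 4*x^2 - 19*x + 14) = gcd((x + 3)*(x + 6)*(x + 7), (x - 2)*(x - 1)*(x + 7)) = x + 7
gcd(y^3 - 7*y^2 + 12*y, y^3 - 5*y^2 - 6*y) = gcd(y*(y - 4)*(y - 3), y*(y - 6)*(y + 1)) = y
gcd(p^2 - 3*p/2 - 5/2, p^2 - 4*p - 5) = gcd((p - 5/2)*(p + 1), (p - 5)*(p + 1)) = p + 1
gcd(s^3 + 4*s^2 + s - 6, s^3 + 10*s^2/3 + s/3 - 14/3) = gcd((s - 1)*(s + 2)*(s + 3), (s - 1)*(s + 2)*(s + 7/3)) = s^2 + s - 2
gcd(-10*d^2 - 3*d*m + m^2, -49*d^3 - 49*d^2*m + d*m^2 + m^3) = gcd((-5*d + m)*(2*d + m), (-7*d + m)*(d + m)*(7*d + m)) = 1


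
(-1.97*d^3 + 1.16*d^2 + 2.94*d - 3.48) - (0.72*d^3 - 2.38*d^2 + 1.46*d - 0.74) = -2.69*d^3 + 3.54*d^2 + 1.48*d - 2.74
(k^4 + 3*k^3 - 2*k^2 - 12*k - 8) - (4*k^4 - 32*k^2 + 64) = -3*k^4 + 3*k^3 + 30*k^2 - 12*k - 72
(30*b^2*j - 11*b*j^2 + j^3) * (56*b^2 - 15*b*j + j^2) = 1680*b^4*j - 1066*b^3*j^2 + 251*b^2*j^3 - 26*b*j^4 + j^5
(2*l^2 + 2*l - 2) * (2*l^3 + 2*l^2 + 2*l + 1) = 4*l^5 + 8*l^4 + 4*l^3 + 2*l^2 - 2*l - 2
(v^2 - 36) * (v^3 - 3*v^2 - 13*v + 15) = v^5 - 3*v^4 - 49*v^3 + 123*v^2 + 468*v - 540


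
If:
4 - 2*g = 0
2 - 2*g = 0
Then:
No Solution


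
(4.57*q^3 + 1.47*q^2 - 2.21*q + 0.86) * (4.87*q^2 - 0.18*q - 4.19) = 22.2559*q^5 + 6.3363*q^4 - 30.1756*q^3 - 1.5733*q^2 + 9.1051*q - 3.6034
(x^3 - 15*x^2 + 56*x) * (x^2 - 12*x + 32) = x^5 - 27*x^4 + 268*x^3 - 1152*x^2 + 1792*x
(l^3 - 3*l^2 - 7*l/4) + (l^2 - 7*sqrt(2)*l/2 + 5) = l^3 - 2*l^2 - 7*sqrt(2)*l/2 - 7*l/4 + 5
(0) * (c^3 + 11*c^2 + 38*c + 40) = 0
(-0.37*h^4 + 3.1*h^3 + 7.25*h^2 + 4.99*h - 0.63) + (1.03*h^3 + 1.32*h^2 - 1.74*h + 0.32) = -0.37*h^4 + 4.13*h^3 + 8.57*h^2 + 3.25*h - 0.31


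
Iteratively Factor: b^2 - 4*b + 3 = (b - 1)*(b - 3)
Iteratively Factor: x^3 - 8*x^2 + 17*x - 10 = (x - 5)*(x^2 - 3*x + 2) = (x - 5)*(x - 2)*(x - 1)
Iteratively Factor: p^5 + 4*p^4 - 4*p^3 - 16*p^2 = (p + 4)*(p^4 - 4*p^2) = (p + 2)*(p + 4)*(p^3 - 2*p^2) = (p - 2)*(p + 2)*(p + 4)*(p^2) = p*(p - 2)*(p + 2)*(p + 4)*(p)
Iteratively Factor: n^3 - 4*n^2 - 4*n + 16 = (n - 2)*(n^2 - 2*n - 8) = (n - 4)*(n - 2)*(n + 2)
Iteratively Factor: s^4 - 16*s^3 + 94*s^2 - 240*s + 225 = (s - 5)*(s^3 - 11*s^2 + 39*s - 45) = (s - 5)^2*(s^2 - 6*s + 9) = (s - 5)^2*(s - 3)*(s - 3)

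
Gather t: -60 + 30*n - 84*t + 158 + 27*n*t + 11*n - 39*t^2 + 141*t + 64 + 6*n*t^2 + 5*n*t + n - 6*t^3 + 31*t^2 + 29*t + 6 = 42*n - 6*t^3 + t^2*(6*n - 8) + t*(32*n + 86) + 168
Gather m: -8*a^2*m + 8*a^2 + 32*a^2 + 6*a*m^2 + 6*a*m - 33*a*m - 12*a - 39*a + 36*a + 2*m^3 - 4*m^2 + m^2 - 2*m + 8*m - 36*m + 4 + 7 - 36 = 40*a^2 - 15*a + 2*m^3 + m^2*(6*a - 3) + m*(-8*a^2 - 27*a - 30) - 25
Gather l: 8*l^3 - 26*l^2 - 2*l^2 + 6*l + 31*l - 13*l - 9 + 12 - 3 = 8*l^3 - 28*l^2 + 24*l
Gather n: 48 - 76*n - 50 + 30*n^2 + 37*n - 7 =30*n^2 - 39*n - 9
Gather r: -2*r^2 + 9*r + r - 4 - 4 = -2*r^2 + 10*r - 8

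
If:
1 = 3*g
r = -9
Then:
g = 1/3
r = -9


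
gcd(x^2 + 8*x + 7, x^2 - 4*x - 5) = x + 1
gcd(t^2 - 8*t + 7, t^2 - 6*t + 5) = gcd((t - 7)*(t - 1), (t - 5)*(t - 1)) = t - 1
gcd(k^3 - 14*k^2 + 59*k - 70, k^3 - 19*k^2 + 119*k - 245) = k^2 - 12*k + 35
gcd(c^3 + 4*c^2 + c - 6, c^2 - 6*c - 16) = c + 2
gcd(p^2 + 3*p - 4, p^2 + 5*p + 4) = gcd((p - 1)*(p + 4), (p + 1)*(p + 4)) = p + 4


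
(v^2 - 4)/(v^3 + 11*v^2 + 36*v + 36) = (v - 2)/(v^2 + 9*v + 18)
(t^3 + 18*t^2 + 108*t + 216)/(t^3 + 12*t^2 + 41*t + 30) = (t^2 + 12*t + 36)/(t^2 + 6*t + 5)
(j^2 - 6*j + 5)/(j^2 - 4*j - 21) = (-j^2 + 6*j - 5)/(-j^2 + 4*j + 21)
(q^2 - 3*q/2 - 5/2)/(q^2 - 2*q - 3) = (q - 5/2)/(q - 3)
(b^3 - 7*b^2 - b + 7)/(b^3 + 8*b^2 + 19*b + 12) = (b^2 - 8*b + 7)/(b^2 + 7*b + 12)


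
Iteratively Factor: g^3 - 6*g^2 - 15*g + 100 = (g - 5)*(g^2 - g - 20) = (g - 5)*(g + 4)*(g - 5)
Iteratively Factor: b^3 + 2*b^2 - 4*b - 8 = (b + 2)*(b^2 - 4) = (b + 2)^2*(b - 2)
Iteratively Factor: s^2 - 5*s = (s)*(s - 5)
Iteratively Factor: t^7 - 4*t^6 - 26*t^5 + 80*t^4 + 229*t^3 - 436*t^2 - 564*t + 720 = (t - 5)*(t^6 + t^5 - 21*t^4 - 25*t^3 + 104*t^2 + 84*t - 144) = (t - 5)*(t - 2)*(t^5 + 3*t^4 - 15*t^3 - 55*t^2 - 6*t + 72) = (t - 5)*(t - 2)*(t + 3)*(t^4 - 15*t^2 - 10*t + 24) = (t - 5)*(t - 2)*(t + 3)^2*(t^3 - 3*t^2 - 6*t + 8) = (t - 5)*(t - 2)*(t + 2)*(t + 3)^2*(t^2 - 5*t + 4) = (t - 5)*(t - 2)*(t - 1)*(t + 2)*(t + 3)^2*(t - 4)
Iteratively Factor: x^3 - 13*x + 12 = (x - 3)*(x^2 + 3*x - 4) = (x - 3)*(x + 4)*(x - 1)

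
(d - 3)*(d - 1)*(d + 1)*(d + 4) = d^4 + d^3 - 13*d^2 - d + 12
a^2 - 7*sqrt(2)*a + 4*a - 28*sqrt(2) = (a + 4)*(a - 7*sqrt(2))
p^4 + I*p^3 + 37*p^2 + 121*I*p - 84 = (p - 7*I)*(p + I)*(p + 3*I)*(p + 4*I)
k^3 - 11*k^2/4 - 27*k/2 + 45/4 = (k - 5)*(k - 3/4)*(k + 3)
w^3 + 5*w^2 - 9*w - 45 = (w - 3)*(w + 3)*(w + 5)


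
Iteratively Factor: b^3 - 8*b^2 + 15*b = (b)*(b^2 - 8*b + 15) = b*(b - 3)*(b - 5)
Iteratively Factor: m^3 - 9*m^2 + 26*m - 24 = (m - 3)*(m^2 - 6*m + 8) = (m - 3)*(m - 2)*(m - 4)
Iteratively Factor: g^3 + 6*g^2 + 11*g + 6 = (g + 2)*(g^2 + 4*g + 3) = (g + 1)*(g + 2)*(g + 3)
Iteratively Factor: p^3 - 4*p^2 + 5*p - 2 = (p - 1)*(p^2 - 3*p + 2) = (p - 1)^2*(p - 2)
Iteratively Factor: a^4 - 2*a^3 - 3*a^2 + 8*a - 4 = (a - 1)*(a^3 - a^2 - 4*a + 4) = (a - 1)*(a + 2)*(a^2 - 3*a + 2) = (a - 1)^2*(a + 2)*(a - 2)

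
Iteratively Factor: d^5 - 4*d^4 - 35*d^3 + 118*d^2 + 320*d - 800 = (d + 4)*(d^4 - 8*d^3 - 3*d^2 + 130*d - 200) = (d + 4)^2*(d^3 - 12*d^2 + 45*d - 50) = (d - 2)*(d + 4)^2*(d^2 - 10*d + 25) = (d - 5)*(d - 2)*(d + 4)^2*(d - 5)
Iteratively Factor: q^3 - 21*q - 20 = (q + 1)*(q^2 - q - 20) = (q + 1)*(q + 4)*(q - 5)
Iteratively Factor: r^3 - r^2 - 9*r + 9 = (r + 3)*(r^2 - 4*r + 3) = (r - 1)*(r + 3)*(r - 3)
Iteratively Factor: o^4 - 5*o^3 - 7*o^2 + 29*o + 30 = (o + 1)*(o^3 - 6*o^2 - o + 30) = (o - 5)*(o + 1)*(o^2 - o - 6) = (o - 5)*(o - 3)*(o + 1)*(o + 2)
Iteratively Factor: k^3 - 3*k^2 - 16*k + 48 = (k + 4)*(k^2 - 7*k + 12) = (k - 3)*(k + 4)*(k - 4)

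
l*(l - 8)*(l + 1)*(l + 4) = l^4 - 3*l^3 - 36*l^2 - 32*l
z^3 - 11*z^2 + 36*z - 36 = (z - 6)*(z - 3)*(z - 2)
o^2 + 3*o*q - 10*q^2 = (o - 2*q)*(o + 5*q)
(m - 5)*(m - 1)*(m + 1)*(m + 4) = m^4 - m^3 - 21*m^2 + m + 20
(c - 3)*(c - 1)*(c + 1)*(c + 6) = c^4 + 3*c^3 - 19*c^2 - 3*c + 18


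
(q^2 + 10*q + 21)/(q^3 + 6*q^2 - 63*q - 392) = (q + 3)/(q^2 - q - 56)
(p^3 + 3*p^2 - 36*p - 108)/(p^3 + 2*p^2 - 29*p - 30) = (p^2 - 3*p - 18)/(p^2 - 4*p - 5)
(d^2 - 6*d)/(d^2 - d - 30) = d/(d + 5)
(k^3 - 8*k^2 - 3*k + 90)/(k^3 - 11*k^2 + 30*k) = (k + 3)/k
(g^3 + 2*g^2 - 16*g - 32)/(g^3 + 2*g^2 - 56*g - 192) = (g^2 - 2*g - 8)/(g^2 - 2*g - 48)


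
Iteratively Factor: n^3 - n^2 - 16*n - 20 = (n + 2)*(n^2 - 3*n - 10) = (n + 2)^2*(n - 5)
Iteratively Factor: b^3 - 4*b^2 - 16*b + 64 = (b - 4)*(b^2 - 16) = (b - 4)*(b + 4)*(b - 4)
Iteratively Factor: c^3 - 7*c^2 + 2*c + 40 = (c - 4)*(c^2 - 3*c - 10) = (c - 5)*(c - 4)*(c + 2)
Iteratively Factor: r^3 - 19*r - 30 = (r + 2)*(r^2 - 2*r - 15) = (r + 2)*(r + 3)*(r - 5)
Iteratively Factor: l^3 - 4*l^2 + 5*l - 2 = (l - 2)*(l^2 - 2*l + 1) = (l - 2)*(l - 1)*(l - 1)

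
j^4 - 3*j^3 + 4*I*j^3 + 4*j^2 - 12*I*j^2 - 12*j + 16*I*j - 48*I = (j - 3)*(j - 2*I)*(j + 2*I)*(j + 4*I)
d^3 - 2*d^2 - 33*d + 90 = (d - 5)*(d - 3)*(d + 6)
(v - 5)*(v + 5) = v^2 - 25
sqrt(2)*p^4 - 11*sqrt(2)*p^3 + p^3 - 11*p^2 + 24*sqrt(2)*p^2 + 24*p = p*(p - 8)*(p - 3)*(sqrt(2)*p + 1)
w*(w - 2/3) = w^2 - 2*w/3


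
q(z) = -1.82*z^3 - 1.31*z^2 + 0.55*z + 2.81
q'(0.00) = 0.55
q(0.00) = 2.81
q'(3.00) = -56.45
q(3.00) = -56.47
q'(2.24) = -32.71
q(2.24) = -22.99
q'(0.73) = -4.27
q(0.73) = 1.81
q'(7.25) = -305.44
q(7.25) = -755.62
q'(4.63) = -128.63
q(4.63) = -203.37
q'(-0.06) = 0.69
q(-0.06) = 2.77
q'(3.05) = -58.23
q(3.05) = -59.34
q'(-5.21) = -134.01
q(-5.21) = 221.77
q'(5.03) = -150.77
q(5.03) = -259.19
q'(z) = -5.46*z^2 - 2.62*z + 0.55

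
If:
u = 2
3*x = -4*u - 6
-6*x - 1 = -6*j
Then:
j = -9/2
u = 2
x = -14/3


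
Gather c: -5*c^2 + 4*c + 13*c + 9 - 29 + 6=-5*c^2 + 17*c - 14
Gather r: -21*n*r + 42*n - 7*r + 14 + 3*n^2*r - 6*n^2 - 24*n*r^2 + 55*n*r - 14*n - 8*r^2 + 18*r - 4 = -6*n^2 + 28*n + r^2*(-24*n - 8) + r*(3*n^2 + 34*n + 11) + 10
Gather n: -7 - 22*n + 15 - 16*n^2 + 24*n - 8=-16*n^2 + 2*n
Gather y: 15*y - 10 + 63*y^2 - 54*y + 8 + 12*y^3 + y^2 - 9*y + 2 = 12*y^3 + 64*y^2 - 48*y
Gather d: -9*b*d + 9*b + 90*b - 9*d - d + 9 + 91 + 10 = 99*b + d*(-9*b - 10) + 110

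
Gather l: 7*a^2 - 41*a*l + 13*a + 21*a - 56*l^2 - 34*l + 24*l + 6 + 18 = 7*a^2 + 34*a - 56*l^2 + l*(-41*a - 10) + 24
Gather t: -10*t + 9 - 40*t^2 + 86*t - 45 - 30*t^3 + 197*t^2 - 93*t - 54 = -30*t^3 + 157*t^2 - 17*t - 90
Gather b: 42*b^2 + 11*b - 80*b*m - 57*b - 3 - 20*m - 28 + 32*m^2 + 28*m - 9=42*b^2 + b*(-80*m - 46) + 32*m^2 + 8*m - 40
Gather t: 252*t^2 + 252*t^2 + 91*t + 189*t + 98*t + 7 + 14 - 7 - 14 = 504*t^2 + 378*t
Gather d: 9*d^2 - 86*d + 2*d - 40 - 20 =9*d^2 - 84*d - 60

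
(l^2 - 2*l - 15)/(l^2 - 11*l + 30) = (l + 3)/(l - 6)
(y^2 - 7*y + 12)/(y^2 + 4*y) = (y^2 - 7*y + 12)/(y*(y + 4))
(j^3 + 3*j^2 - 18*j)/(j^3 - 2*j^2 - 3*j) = (j + 6)/(j + 1)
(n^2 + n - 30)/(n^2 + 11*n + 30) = (n - 5)/(n + 5)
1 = 1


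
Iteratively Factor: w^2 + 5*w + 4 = (w + 1)*(w + 4)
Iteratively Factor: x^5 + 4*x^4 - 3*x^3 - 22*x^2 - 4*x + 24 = (x + 3)*(x^4 + x^3 - 6*x^2 - 4*x + 8) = (x - 2)*(x + 3)*(x^3 + 3*x^2 - 4) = (x - 2)*(x + 2)*(x + 3)*(x^2 + x - 2) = (x - 2)*(x - 1)*(x + 2)*(x + 3)*(x + 2)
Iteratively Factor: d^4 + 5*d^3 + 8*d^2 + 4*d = (d + 1)*(d^3 + 4*d^2 + 4*d) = (d + 1)*(d + 2)*(d^2 + 2*d) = d*(d + 1)*(d + 2)*(d + 2)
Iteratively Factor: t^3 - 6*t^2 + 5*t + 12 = (t + 1)*(t^2 - 7*t + 12) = (t - 4)*(t + 1)*(t - 3)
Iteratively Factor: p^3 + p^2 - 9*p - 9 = (p - 3)*(p^2 + 4*p + 3) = (p - 3)*(p + 1)*(p + 3)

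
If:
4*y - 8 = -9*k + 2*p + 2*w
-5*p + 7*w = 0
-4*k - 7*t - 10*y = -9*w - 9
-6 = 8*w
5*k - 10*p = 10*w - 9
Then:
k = -27/5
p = -21/20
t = -2173/140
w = -3/4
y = 53/4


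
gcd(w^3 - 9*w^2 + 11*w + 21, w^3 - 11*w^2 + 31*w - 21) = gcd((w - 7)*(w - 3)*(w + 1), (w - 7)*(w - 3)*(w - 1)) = w^2 - 10*w + 21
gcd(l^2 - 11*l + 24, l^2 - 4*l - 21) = 1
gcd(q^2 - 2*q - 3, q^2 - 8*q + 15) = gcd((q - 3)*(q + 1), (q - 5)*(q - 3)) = q - 3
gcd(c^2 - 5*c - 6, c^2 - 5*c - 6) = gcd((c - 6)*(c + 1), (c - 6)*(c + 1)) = c^2 - 5*c - 6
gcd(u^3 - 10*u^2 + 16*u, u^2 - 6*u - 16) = u - 8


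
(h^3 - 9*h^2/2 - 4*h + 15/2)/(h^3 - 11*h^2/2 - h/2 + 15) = (h - 1)/(h - 2)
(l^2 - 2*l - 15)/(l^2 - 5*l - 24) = (l - 5)/(l - 8)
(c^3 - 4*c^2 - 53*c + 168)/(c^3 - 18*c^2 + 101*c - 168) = (c + 7)/(c - 7)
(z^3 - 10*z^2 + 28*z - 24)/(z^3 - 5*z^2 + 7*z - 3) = (z^3 - 10*z^2 + 28*z - 24)/(z^3 - 5*z^2 + 7*z - 3)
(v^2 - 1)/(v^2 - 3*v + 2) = (v + 1)/(v - 2)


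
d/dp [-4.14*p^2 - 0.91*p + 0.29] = -8.28*p - 0.91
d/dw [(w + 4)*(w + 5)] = 2*w + 9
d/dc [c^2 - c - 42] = 2*c - 1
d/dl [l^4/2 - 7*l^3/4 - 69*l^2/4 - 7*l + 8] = 2*l^3 - 21*l^2/4 - 69*l/2 - 7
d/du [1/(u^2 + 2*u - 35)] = 2*(-u - 1)/(u^2 + 2*u - 35)^2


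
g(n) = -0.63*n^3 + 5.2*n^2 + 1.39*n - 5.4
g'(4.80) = 7.76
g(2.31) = 17.79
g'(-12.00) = -395.57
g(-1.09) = 0.08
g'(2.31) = 15.33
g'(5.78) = -1.64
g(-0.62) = -4.11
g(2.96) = 27.94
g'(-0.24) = -1.21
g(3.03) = 29.03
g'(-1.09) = -12.19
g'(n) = -1.89*n^2 + 10.4*n + 1.39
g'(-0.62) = -5.78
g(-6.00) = 309.54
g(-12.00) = 1815.36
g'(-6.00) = -129.05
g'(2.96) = 15.61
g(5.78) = 54.70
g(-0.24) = -5.43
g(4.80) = 51.41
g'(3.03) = 15.55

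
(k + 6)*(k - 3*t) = k^2 - 3*k*t + 6*k - 18*t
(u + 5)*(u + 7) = u^2 + 12*u + 35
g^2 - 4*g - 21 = (g - 7)*(g + 3)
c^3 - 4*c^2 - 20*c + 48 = (c - 6)*(c - 2)*(c + 4)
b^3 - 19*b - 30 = (b - 5)*(b + 2)*(b + 3)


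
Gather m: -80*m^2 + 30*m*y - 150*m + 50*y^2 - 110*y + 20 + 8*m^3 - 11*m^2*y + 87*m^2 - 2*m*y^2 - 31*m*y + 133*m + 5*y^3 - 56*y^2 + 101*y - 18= 8*m^3 + m^2*(7 - 11*y) + m*(-2*y^2 - y - 17) + 5*y^3 - 6*y^2 - 9*y + 2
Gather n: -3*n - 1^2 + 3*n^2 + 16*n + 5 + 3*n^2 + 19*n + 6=6*n^2 + 32*n + 10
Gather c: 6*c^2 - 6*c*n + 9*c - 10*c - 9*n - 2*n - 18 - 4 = 6*c^2 + c*(-6*n - 1) - 11*n - 22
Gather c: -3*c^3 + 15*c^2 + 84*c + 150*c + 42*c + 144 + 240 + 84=-3*c^3 + 15*c^2 + 276*c + 468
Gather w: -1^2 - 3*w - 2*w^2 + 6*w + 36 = -2*w^2 + 3*w + 35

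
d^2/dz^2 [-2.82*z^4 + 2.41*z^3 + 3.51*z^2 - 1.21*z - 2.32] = -33.84*z^2 + 14.46*z + 7.02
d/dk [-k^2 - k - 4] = -2*k - 1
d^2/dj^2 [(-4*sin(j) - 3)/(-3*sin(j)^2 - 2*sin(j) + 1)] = 2*(-18*sin(j)^4 - 24*sin(j)^3 - 3*sin(j)^2 + 56*sin(j) + 29)/((sin(j) + 1)^2*(3*sin(j) - 1)^3)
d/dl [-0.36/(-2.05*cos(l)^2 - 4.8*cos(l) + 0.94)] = (1.476*cos(l) + 1.728)*sin(l)/(2.05*cos(l)^2 + 4.8*cos(l) - 0.94)^2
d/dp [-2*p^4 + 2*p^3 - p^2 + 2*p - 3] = -8*p^3 + 6*p^2 - 2*p + 2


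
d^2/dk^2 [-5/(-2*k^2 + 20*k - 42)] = 5*(-k^2 + 10*k + 4*(k - 5)^2 - 21)/(k^2 - 10*k + 21)^3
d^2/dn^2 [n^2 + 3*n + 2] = 2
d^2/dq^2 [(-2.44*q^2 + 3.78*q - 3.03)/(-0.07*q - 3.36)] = (4.44089209850063e-16*q + 56.901054)/(0.000343*q^3 + 0.049392*q^2 + 2.370816*q + 37.933056)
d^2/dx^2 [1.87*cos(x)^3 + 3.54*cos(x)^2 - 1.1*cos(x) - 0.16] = -0.3025*cos(x) - 7.08*cos(2*x) - 4.2075*cos(3*x)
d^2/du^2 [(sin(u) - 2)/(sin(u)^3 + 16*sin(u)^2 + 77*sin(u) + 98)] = 2*(-2*sin(u)^5 + 13*sin(u)^4 + 121*sin(u)^3 + 136*sin(u)^2 - 392*sin(u) - 332)/((sin(u) + 2)^3*(sin(u) + 7)^4)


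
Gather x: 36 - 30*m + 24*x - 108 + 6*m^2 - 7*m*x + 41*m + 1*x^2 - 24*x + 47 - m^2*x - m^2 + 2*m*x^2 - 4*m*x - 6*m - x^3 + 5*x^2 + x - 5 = 5*m^2 + 5*m - x^3 + x^2*(2*m + 6) + x*(-m^2 - 11*m + 1) - 30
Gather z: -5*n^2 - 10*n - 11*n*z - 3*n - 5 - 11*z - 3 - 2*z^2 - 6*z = -5*n^2 - 13*n - 2*z^2 + z*(-11*n - 17) - 8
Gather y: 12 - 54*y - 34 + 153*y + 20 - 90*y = 9*y - 2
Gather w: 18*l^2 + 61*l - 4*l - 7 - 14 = 18*l^2 + 57*l - 21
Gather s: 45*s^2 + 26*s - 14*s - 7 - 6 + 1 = 45*s^2 + 12*s - 12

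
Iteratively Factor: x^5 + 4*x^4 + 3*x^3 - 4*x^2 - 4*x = (x + 2)*(x^4 + 2*x^3 - x^2 - 2*x) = (x + 2)^2*(x^3 - x) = (x - 1)*(x + 2)^2*(x^2 + x) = x*(x - 1)*(x + 2)^2*(x + 1)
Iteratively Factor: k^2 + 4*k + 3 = (k + 1)*(k + 3)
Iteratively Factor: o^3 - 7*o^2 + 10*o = (o - 2)*(o^2 - 5*o) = o*(o - 2)*(o - 5)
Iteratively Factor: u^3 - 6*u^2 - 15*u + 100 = (u - 5)*(u^2 - u - 20) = (u - 5)*(u + 4)*(u - 5)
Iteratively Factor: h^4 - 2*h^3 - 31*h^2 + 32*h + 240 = (h + 3)*(h^3 - 5*h^2 - 16*h + 80) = (h - 4)*(h + 3)*(h^2 - h - 20) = (h - 4)*(h + 3)*(h + 4)*(h - 5)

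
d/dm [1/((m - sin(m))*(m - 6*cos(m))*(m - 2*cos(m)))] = (-(m - sin(m))*(m - 6*cos(m))*(2*sin(m) + 1) - (m - sin(m))*(m - 2*cos(m))*(6*sin(m) + 1) + (m - 6*cos(m))*(m - 2*cos(m))*(cos(m) - 1))/((m - sin(m))^2*(m - 6*cos(m))^2*(m - 2*cos(m))^2)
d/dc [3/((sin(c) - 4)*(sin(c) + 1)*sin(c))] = 3*(-3*cos(c) + 6/tan(c) + 4*cos(c)/sin(c)^2)/((sin(c) - 4)^2*(sin(c) + 1)^2)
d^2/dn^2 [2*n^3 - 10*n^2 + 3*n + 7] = 12*n - 20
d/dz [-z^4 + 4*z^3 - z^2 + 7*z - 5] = -4*z^3 + 12*z^2 - 2*z + 7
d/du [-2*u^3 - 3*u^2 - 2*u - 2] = -6*u^2 - 6*u - 2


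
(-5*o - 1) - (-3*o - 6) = 5 - 2*o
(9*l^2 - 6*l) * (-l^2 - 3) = -9*l^4 + 6*l^3 - 27*l^2 + 18*l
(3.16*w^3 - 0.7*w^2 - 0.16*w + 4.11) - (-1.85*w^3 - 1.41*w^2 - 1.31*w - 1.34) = 5.01*w^3 + 0.71*w^2 + 1.15*w + 5.45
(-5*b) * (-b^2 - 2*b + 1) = 5*b^3 + 10*b^2 - 5*b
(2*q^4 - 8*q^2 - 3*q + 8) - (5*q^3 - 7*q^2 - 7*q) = 2*q^4 - 5*q^3 - q^2 + 4*q + 8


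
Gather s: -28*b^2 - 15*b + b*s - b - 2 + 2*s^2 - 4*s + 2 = -28*b^2 - 16*b + 2*s^2 + s*(b - 4)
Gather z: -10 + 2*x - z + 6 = 2*x - z - 4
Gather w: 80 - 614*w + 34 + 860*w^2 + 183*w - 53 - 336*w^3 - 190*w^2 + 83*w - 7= -336*w^3 + 670*w^2 - 348*w + 54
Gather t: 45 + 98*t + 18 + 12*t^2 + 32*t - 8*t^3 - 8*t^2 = -8*t^3 + 4*t^2 + 130*t + 63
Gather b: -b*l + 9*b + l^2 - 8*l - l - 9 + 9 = b*(9 - l) + l^2 - 9*l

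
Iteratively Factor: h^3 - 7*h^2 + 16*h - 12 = (h - 2)*(h^2 - 5*h + 6) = (h - 3)*(h - 2)*(h - 2)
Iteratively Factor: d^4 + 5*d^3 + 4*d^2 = (d + 4)*(d^3 + d^2) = (d + 1)*(d + 4)*(d^2) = d*(d + 1)*(d + 4)*(d)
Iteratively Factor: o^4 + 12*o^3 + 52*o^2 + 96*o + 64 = (o + 2)*(o^3 + 10*o^2 + 32*o + 32) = (o + 2)*(o + 4)*(o^2 + 6*o + 8) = (o + 2)*(o + 4)^2*(o + 2)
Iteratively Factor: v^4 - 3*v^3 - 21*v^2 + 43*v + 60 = (v + 1)*(v^3 - 4*v^2 - 17*v + 60) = (v + 1)*(v + 4)*(v^2 - 8*v + 15) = (v - 3)*(v + 1)*(v + 4)*(v - 5)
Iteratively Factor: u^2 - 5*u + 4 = (u - 4)*(u - 1)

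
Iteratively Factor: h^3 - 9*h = (h + 3)*(h^2 - 3*h) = (h - 3)*(h + 3)*(h)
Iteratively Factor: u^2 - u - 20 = (u - 5)*(u + 4)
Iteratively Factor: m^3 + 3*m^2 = (m)*(m^2 + 3*m) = m*(m + 3)*(m)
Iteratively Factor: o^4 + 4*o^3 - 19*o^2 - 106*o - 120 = (o + 4)*(o^3 - 19*o - 30) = (o - 5)*(o + 4)*(o^2 + 5*o + 6) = (o - 5)*(o + 3)*(o + 4)*(o + 2)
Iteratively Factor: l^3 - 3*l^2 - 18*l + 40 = (l - 5)*(l^2 + 2*l - 8) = (l - 5)*(l + 4)*(l - 2)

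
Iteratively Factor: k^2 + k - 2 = (k - 1)*(k + 2)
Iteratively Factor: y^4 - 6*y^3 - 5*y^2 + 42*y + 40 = (y - 4)*(y^3 - 2*y^2 - 13*y - 10) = (y - 4)*(y + 1)*(y^2 - 3*y - 10) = (y - 5)*(y - 4)*(y + 1)*(y + 2)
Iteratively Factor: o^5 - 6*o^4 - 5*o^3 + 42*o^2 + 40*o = (o)*(o^4 - 6*o^3 - 5*o^2 + 42*o + 40) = o*(o - 4)*(o^3 - 2*o^2 - 13*o - 10) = o*(o - 5)*(o - 4)*(o^2 + 3*o + 2) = o*(o - 5)*(o - 4)*(o + 2)*(o + 1)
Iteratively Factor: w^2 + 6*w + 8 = (w + 2)*(w + 4)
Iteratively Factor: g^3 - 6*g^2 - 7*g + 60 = (g + 3)*(g^2 - 9*g + 20) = (g - 4)*(g + 3)*(g - 5)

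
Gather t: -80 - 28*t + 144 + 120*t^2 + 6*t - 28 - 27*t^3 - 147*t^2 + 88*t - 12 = -27*t^3 - 27*t^2 + 66*t + 24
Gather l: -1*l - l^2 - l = -l^2 - 2*l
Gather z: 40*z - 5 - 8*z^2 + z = -8*z^2 + 41*z - 5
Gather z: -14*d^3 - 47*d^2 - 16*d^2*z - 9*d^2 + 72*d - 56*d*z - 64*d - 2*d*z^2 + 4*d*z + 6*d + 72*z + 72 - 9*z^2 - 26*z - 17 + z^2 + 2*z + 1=-14*d^3 - 56*d^2 + 14*d + z^2*(-2*d - 8) + z*(-16*d^2 - 52*d + 48) + 56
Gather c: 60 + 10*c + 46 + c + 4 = 11*c + 110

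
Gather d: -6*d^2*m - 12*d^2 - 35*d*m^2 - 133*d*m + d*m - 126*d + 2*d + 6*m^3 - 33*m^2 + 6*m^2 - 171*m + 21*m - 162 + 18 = d^2*(-6*m - 12) + d*(-35*m^2 - 132*m - 124) + 6*m^3 - 27*m^2 - 150*m - 144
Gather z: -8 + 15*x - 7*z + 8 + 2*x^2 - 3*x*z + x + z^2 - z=2*x^2 + 16*x + z^2 + z*(-3*x - 8)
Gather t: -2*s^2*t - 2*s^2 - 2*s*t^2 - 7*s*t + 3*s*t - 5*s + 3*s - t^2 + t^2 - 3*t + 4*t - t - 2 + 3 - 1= -2*s^2 - 2*s*t^2 - 2*s + t*(-2*s^2 - 4*s)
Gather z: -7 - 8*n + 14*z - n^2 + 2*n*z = -n^2 - 8*n + z*(2*n + 14) - 7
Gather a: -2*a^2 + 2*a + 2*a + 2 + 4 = -2*a^2 + 4*a + 6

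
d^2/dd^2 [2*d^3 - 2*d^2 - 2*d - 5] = 12*d - 4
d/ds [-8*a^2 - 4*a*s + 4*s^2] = -4*a + 8*s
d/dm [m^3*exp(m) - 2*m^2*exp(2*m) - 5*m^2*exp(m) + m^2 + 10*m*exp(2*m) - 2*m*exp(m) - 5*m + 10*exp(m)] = m^3*exp(m) - 4*m^2*exp(2*m) - 2*m^2*exp(m) + 16*m*exp(2*m) - 12*m*exp(m) + 2*m + 10*exp(2*m) + 8*exp(m) - 5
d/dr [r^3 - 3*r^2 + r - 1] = 3*r^2 - 6*r + 1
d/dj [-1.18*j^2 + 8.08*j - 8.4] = 8.08 - 2.36*j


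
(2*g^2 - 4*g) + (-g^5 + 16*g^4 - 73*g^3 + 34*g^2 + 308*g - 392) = -g^5 + 16*g^4 - 73*g^3 + 36*g^2 + 304*g - 392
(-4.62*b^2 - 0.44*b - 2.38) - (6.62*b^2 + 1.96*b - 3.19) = -11.24*b^2 - 2.4*b + 0.81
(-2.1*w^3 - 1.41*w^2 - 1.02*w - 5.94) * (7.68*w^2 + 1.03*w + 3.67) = -16.128*w^5 - 12.9918*w^4 - 16.9929*w^3 - 51.8445*w^2 - 9.8616*w - 21.7998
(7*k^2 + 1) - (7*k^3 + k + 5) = -7*k^3 + 7*k^2 - k - 4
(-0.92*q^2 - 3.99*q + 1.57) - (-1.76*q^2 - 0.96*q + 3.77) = 0.84*q^2 - 3.03*q - 2.2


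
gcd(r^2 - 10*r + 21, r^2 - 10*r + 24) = 1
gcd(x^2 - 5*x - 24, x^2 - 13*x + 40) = x - 8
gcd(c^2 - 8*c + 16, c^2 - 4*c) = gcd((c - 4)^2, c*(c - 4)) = c - 4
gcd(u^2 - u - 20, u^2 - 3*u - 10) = u - 5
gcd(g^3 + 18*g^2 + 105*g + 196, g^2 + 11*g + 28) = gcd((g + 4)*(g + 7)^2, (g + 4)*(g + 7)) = g^2 + 11*g + 28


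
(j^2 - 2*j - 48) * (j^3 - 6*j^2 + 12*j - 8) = j^5 - 8*j^4 - 24*j^3 + 256*j^2 - 560*j + 384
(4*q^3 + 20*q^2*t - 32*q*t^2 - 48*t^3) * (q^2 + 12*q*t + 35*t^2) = 4*q^5 + 68*q^4*t + 348*q^3*t^2 + 268*q^2*t^3 - 1696*q*t^4 - 1680*t^5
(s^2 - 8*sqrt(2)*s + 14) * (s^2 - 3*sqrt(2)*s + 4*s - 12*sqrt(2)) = s^4 - 11*sqrt(2)*s^3 + 4*s^3 - 44*sqrt(2)*s^2 + 62*s^2 - 42*sqrt(2)*s + 248*s - 168*sqrt(2)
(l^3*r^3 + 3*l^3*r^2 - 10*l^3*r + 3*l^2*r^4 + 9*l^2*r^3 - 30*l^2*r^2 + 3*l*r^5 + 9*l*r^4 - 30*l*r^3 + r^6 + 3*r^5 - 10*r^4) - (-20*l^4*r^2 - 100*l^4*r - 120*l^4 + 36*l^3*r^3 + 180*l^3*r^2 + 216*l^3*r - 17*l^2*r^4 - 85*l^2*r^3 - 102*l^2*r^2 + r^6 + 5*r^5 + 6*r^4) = 20*l^4*r^2 + 100*l^4*r + 120*l^4 - 35*l^3*r^3 - 177*l^3*r^2 - 226*l^3*r + 20*l^2*r^4 + 94*l^2*r^3 + 72*l^2*r^2 + 3*l*r^5 + 9*l*r^4 - 30*l*r^3 - 2*r^5 - 16*r^4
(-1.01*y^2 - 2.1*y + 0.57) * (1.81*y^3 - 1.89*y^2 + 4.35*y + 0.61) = -1.8281*y^5 - 1.8921*y^4 + 0.6072*y^3 - 10.8284*y^2 + 1.1985*y + 0.3477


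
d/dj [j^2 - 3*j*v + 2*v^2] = 2*j - 3*v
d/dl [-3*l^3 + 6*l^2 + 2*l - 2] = -9*l^2 + 12*l + 2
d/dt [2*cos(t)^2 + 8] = -2*sin(2*t)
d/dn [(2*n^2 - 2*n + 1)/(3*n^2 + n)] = (8*n^2 - 6*n - 1)/(n^2*(9*n^2 + 6*n + 1))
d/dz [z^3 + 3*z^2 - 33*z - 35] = 3*z^2 + 6*z - 33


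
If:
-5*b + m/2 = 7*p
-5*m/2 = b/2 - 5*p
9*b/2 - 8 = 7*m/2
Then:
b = 160/223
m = -304/223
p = -136/223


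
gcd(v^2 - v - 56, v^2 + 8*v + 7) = v + 7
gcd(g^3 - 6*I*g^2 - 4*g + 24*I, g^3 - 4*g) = g^2 - 4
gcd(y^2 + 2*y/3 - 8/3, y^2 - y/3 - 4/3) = y - 4/3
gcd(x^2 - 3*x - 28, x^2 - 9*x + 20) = 1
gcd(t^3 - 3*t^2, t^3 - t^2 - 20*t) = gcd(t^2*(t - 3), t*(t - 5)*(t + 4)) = t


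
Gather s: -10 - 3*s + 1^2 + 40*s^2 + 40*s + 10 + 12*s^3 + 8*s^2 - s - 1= 12*s^3 + 48*s^2 + 36*s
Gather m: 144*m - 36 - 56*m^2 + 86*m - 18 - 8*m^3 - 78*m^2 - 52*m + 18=-8*m^3 - 134*m^2 + 178*m - 36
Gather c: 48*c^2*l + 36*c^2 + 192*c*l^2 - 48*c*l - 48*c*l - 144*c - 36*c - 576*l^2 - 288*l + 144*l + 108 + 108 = c^2*(48*l + 36) + c*(192*l^2 - 96*l - 180) - 576*l^2 - 144*l + 216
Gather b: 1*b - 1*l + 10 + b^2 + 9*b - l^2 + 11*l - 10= b^2 + 10*b - l^2 + 10*l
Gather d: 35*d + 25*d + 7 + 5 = 60*d + 12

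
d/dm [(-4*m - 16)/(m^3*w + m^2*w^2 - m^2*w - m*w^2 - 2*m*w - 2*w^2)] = 4*(-m^3 - m^2*w + m^2 + m*w + 2*m + 2*w - (m + 4)*(-3*m^2 - 2*m*w + 2*m + w + 2))/(w*(-m^3 - m^2*w + m^2 + m*w + 2*m + 2*w)^2)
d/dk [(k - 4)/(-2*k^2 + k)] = 2*(k^2 - 8*k + 2)/(k^2*(4*k^2 - 4*k + 1))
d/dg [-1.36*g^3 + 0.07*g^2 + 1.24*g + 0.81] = -4.08*g^2 + 0.14*g + 1.24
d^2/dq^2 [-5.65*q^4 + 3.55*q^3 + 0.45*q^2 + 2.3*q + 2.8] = -67.8*q^2 + 21.3*q + 0.9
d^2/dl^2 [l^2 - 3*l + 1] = 2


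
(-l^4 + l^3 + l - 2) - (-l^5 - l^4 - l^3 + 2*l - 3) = l^5 + 2*l^3 - l + 1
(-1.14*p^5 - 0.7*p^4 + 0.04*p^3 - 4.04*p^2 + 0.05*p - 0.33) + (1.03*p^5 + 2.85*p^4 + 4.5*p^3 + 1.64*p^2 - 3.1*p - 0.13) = -0.11*p^5 + 2.15*p^4 + 4.54*p^3 - 2.4*p^2 - 3.05*p - 0.46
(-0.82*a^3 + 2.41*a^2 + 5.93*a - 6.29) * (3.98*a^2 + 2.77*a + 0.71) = -3.2636*a^5 + 7.3204*a^4 + 29.6949*a^3 - 6.897*a^2 - 13.213*a - 4.4659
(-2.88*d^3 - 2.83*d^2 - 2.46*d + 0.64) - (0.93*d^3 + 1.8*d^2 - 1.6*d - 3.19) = -3.81*d^3 - 4.63*d^2 - 0.86*d + 3.83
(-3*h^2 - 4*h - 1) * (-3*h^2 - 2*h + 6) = 9*h^4 + 18*h^3 - 7*h^2 - 22*h - 6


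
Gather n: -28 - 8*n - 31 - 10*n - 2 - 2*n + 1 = -20*n - 60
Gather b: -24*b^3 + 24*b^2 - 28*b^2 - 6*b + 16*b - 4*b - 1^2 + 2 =-24*b^3 - 4*b^2 + 6*b + 1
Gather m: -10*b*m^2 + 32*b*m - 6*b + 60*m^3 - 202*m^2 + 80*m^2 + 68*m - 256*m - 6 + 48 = -6*b + 60*m^3 + m^2*(-10*b - 122) + m*(32*b - 188) + 42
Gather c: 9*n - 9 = 9*n - 9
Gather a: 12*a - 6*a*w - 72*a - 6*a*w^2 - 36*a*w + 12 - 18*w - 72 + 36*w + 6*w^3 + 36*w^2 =a*(-6*w^2 - 42*w - 60) + 6*w^3 + 36*w^2 + 18*w - 60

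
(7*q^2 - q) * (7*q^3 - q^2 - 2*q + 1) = 49*q^5 - 14*q^4 - 13*q^3 + 9*q^2 - q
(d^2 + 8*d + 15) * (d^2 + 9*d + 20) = d^4 + 17*d^3 + 107*d^2 + 295*d + 300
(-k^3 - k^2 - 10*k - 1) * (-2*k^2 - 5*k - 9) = 2*k^5 + 7*k^4 + 34*k^3 + 61*k^2 + 95*k + 9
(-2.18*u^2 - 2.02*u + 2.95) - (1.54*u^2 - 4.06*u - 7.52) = -3.72*u^2 + 2.04*u + 10.47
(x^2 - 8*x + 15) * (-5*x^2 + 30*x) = -5*x^4 + 70*x^3 - 315*x^2 + 450*x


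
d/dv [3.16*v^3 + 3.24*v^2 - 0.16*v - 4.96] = 9.48*v^2 + 6.48*v - 0.16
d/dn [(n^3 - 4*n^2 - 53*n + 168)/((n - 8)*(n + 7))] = 1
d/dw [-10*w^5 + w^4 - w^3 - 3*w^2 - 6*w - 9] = -50*w^4 + 4*w^3 - 3*w^2 - 6*w - 6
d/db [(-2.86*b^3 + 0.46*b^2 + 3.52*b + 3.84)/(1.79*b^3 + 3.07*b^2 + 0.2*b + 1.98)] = (-9.6036*b^4 - 13.7456*b^3 - 48.3236*b^2 - 21.756*b + 6.2016)/(3.2041*b^6 + 10.9906*b^5 + 10.1409*b^4 + 8.3164*b^3 + 12.1972*b^2 + 0.792*b + 3.9204)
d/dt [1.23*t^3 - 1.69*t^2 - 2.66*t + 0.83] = 3.69*t^2 - 3.38*t - 2.66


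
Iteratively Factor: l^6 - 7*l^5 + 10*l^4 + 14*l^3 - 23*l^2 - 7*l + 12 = (l - 4)*(l^5 - 3*l^4 - 2*l^3 + 6*l^2 + l - 3) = (l - 4)*(l - 1)*(l^4 - 2*l^3 - 4*l^2 + 2*l + 3) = (l - 4)*(l - 3)*(l - 1)*(l^3 + l^2 - l - 1) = (l - 4)*(l - 3)*(l - 1)*(l + 1)*(l^2 - 1) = (l - 4)*(l - 3)*(l - 1)*(l + 1)^2*(l - 1)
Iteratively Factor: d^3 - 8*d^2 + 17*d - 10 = (d - 2)*(d^2 - 6*d + 5) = (d - 2)*(d - 1)*(d - 5)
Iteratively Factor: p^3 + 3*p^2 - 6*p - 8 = (p + 4)*(p^2 - p - 2) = (p + 1)*(p + 4)*(p - 2)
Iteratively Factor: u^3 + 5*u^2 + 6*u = (u)*(u^2 + 5*u + 6) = u*(u + 3)*(u + 2)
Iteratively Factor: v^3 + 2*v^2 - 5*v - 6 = (v + 1)*(v^2 + v - 6) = (v + 1)*(v + 3)*(v - 2)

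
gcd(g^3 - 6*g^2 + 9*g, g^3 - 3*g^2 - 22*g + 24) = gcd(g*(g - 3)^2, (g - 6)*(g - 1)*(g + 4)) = 1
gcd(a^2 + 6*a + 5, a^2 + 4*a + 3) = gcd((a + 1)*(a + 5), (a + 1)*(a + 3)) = a + 1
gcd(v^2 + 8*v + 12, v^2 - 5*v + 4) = 1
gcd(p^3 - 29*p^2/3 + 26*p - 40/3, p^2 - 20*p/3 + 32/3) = p - 4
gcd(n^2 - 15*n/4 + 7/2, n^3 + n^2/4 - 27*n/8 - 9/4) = n - 2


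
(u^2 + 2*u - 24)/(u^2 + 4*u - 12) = (u - 4)/(u - 2)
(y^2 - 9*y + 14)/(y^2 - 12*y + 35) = (y - 2)/(y - 5)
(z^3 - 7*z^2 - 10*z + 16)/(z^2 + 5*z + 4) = (z^3 - 7*z^2 - 10*z + 16)/(z^2 + 5*z + 4)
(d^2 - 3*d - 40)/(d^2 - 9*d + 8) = (d + 5)/(d - 1)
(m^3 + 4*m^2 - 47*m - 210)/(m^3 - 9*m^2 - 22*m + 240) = (m^2 - m - 42)/(m^2 - 14*m + 48)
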